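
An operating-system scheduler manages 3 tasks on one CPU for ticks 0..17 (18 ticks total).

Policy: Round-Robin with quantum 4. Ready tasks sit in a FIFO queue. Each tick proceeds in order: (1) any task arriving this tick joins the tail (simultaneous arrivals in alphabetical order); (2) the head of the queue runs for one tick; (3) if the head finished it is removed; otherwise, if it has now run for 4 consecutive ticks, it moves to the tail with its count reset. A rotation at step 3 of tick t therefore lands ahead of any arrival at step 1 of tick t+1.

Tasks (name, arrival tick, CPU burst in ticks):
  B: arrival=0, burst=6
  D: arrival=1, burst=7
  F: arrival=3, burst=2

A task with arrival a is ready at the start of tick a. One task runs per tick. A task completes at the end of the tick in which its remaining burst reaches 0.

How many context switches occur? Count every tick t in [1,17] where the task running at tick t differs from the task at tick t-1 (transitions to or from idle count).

context switches = 5

t=0: queue=[B] q_used=0 → run B
t=1: queue=[B,D] q_used=1 → run B
t=2: queue=[B,D] q_used=2 → run B
t=3: queue=[B,D,F] q_used=3 → run B
t=4: queue=[D,F,B] q_used=0 → run D
t=5: queue=[D,F,B] q_used=1 → run D
t=6: queue=[D,F,B] q_used=2 → run D
t=7: queue=[D,F,B] q_used=3 → run D
t=8: queue=[F,B,D] q_used=0 → run F
t=9: queue=[F,B,D] q_used=1 → run F
t=10: queue=[B,D] q_used=0 → run B
t=11: queue=[B,D] q_used=1 → run B
t=12: queue=[D] q_used=0 → run D
t=13: queue=[D] q_used=1 → run D
t=14: queue=[D] q_used=2 → run D
t=15: (idle)
t=16: (idle)
t=17: (idle)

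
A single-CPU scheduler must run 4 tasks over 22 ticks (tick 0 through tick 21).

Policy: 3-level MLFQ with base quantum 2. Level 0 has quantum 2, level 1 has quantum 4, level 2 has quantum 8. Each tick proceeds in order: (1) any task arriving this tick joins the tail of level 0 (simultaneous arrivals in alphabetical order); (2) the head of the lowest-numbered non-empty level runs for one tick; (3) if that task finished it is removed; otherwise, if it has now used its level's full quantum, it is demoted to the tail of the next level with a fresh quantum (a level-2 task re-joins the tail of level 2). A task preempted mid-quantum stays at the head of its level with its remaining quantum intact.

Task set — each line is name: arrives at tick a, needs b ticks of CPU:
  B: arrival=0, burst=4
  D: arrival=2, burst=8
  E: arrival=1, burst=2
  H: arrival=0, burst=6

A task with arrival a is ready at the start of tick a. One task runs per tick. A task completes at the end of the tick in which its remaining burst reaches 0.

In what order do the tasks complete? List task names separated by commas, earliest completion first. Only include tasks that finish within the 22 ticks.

t=0: L0/L1/L2 = BH/-/- → run B
t=1: L0/L1/L2 = BHE/-/- → run B
t=2: L0/L1/L2 = HED/B/- → run H
t=3: L0/L1/L2 = HED/B/- → run H
t=4: L0/L1/L2 = ED/BH/- → run E
t=5: L0/L1/L2 = ED/BH/- → run E
t=6: L0/L1/L2 = D/BH/- → run D
t=7: L0/L1/L2 = D/BH/- → run D
t=8: L0/L1/L2 = -/BHD/- → run B
t=9: L0/L1/L2 = -/BHD/- → run B
t=10: L0/L1/L2 = -/HD/- → run H
t=11: L0/L1/L2 = -/HD/- → run H
t=12: L0/L1/L2 = -/HD/- → run H
t=13: L0/L1/L2 = -/HD/- → run H
t=14: L0/L1/L2 = -/D/- → run D
t=15: L0/L1/L2 = -/D/- → run D
t=16: L0/L1/L2 = -/D/- → run D
t=17: L0/L1/L2 = -/D/- → run D
t=18: L0/L1/L2 = -/-/D → run D
t=19: L0/L1/L2 = -/-/D → run D
t=20: (idle)
t=21: (idle)

completion order = E, B, H, D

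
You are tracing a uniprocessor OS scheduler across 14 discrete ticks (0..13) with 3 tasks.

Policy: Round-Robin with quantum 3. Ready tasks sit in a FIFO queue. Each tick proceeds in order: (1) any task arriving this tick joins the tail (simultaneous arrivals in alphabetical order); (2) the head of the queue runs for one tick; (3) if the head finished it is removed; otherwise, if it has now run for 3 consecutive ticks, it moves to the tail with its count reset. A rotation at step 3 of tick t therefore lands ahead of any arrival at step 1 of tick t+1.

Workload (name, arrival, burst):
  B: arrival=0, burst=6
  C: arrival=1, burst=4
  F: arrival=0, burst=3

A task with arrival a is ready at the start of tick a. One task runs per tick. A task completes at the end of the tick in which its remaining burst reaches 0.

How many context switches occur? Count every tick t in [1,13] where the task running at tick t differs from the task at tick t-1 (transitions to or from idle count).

context switches = 5

t=0: queue=[B,F] q_used=0 → run B
t=1: queue=[B,F,C] q_used=1 → run B
t=2: queue=[B,F,C] q_used=2 → run B
t=3: queue=[F,C,B] q_used=0 → run F
t=4: queue=[F,C,B] q_used=1 → run F
t=5: queue=[F,C,B] q_used=2 → run F
t=6: queue=[C,B] q_used=0 → run C
t=7: queue=[C,B] q_used=1 → run C
t=8: queue=[C,B] q_used=2 → run C
t=9: queue=[B,C] q_used=0 → run B
t=10: queue=[B,C] q_used=1 → run B
t=11: queue=[B,C] q_used=2 → run B
t=12: queue=[C] q_used=0 → run C
t=13: (idle)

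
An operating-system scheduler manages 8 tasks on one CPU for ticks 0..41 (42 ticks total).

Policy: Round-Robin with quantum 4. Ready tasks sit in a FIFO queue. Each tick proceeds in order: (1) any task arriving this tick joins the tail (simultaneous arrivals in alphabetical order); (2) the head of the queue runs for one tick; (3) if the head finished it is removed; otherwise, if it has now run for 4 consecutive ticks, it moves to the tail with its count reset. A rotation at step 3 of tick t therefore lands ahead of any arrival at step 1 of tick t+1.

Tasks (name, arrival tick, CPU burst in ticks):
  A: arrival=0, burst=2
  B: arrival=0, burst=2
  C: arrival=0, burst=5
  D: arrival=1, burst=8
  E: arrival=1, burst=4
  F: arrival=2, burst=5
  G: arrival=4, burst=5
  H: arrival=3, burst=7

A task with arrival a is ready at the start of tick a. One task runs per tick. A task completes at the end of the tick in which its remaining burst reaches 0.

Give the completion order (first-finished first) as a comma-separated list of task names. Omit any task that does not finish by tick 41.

completion order = A, B, E, C, D, F, H, G

t=0: queue=[A,B,C] q_used=0 → run A
t=1: queue=[A,B,C,D,E] q_used=1 → run A
t=2: queue=[B,C,D,E,F] q_used=0 → run B
t=3: queue=[B,C,D,E,F,H] q_used=1 → run B
t=4: queue=[C,D,E,F,H,G] q_used=0 → run C
t=5: queue=[C,D,E,F,H,G] q_used=1 → run C
t=6: queue=[C,D,E,F,H,G] q_used=2 → run C
t=7: queue=[C,D,E,F,H,G] q_used=3 → run C
t=8: queue=[D,E,F,H,G,C] q_used=0 → run D
t=9: queue=[D,E,F,H,G,C] q_used=1 → run D
t=10: queue=[D,E,F,H,G,C] q_used=2 → run D
t=11: queue=[D,E,F,H,G,C] q_used=3 → run D
t=12: queue=[E,F,H,G,C,D] q_used=0 → run E
t=13: queue=[E,F,H,G,C,D] q_used=1 → run E
t=14: queue=[E,F,H,G,C,D] q_used=2 → run E
t=15: queue=[E,F,H,G,C,D] q_used=3 → run E
t=16: queue=[F,H,G,C,D] q_used=0 → run F
t=17: queue=[F,H,G,C,D] q_used=1 → run F
t=18: queue=[F,H,G,C,D] q_used=2 → run F
t=19: queue=[F,H,G,C,D] q_used=3 → run F
t=20: queue=[H,G,C,D,F] q_used=0 → run H
t=21: queue=[H,G,C,D,F] q_used=1 → run H
t=22: queue=[H,G,C,D,F] q_used=2 → run H
t=23: queue=[H,G,C,D,F] q_used=3 → run H
t=24: queue=[G,C,D,F,H] q_used=0 → run G
t=25: queue=[G,C,D,F,H] q_used=1 → run G
t=26: queue=[G,C,D,F,H] q_used=2 → run G
t=27: queue=[G,C,D,F,H] q_used=3 → run G
t=28: queue=[C,D,F,H,G] q_used=0 → run C
t=29: queue=[D,F,H,G] q_used=0 → run D
t=30: queue=[D,F,H,G] q_used=1 → run D
t=31: queue=[D,F,H,G] q_used=2 → run D
t=32: queue=[D,F,H,G] q_used=3 → run D
t=33: queue=[F,H,G] q_used=0 → run F
t=34: queue=[H,G] q_used=0 → run H
t=35: queue=[H,G] q_used=1 → run H
t=36: queue=[H,G] q_used=2 → run H
t=37: queue=[G] q_used=0 → run G
t=38: (idle)
t=39: (idle)
t=40: (idle)
t=41: (idle)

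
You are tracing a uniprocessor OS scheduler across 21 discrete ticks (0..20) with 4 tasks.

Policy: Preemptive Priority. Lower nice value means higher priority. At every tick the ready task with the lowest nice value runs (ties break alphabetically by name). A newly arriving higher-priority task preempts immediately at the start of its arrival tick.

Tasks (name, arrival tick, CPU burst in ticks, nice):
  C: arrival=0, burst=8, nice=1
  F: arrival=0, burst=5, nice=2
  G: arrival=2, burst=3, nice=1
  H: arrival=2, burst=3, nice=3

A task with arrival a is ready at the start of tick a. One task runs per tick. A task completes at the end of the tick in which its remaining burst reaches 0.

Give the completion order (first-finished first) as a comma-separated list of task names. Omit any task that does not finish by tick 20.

t=0: ready={C,F} → run C
t=1: ready={C,F} → run C
t=2: ready={C,F,G,H} → run C
t=3: ready={C,F,G,H} → run C
t=4: ready={C,F,G,H} → run C
t=5: ready={C,F,G,H} → run C
t=6: ready={C,F,G,H} → run C
t=7: ready={C,F,G,H} → run C
t=8: ready={F,G,H} → run G
t=9: ready={F,G,H} → run G
t=10: ready={F,G,H} → run G
t=11: ready={F,H} → run F
t=12: ready={F,H} → run F
t=13: ready={F,H} → run F
t=14: ready={F,H} → run F
t=15: ready={F,H} → run F
t=16: ready={H} → run H
t=17: ready={H} → run H
t=18: ready={H} → run H
t=19: (idle)
t=20: (idle)

completion order = C, G, F, H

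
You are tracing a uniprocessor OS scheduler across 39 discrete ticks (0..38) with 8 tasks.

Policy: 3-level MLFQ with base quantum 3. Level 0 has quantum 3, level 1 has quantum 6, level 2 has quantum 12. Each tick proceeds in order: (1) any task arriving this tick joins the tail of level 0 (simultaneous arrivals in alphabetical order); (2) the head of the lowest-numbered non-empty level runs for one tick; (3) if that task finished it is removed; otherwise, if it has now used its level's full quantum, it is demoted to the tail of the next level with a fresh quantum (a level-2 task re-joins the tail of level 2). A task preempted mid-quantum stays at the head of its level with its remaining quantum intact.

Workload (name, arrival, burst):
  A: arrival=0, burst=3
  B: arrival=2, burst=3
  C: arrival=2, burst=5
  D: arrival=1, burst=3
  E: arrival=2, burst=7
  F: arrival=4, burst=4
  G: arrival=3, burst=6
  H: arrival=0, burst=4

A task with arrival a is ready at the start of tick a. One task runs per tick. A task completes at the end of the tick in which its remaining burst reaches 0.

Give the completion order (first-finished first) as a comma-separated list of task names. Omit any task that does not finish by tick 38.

t=0: L0/L1/L2 = AH/-/- → run A
t=1: L0/L1/L2 = AHD/-/- → run A
t=2: L0/L1/L2 = AHDBCE/-/- → run A
t=3: L0/L1/L2 = HDBCEG/-/- → run H
t=4: L0/L1/L2 = HDBCEGF/-/- → run H
t=5: L0/L1/L2 = HDBCEGF/-/- → run H
t=6: L0/L1/L2 = DBCEGF/H/- → run D
t=7: L0/L1/L2 = DBCEGF/H/- → run D
t=8: L0/L1/L2 = DBCEGF/H/- → run D
t=9: L0/L1/L2 = BCEGF/H/- → run B
t=10: L0/L1/L2 = BCEGF/H/- → run B
t=11: L0/L1/L2 = BCEGF/H/- → run B
t=12: L0/L1/L2 = CEGF/H/- → run C
t=13: L0/L1/L2 = CEGF/H/- → run C
t=14: L0/L1/L2 = CEGF/H/- → run C
t=15: L0/L1/L2 = EGF/HC/- → run E
t=16: L0/L1/L2 = EGF/HC/- → run E
t=17: L0/L1/L2 = EGF/HC/- → run E
t=18: L0/L1/L2 = GF/HCE/- → run G
t=19: L0/L1/L2 = GF/HCE/- → run G
t=20: L0/L1/L2 = GF/HCE/- → run G
t=21: L0/L1/L2 = F/HCEG/- → run F
t=22: L0/L1/L2 = F/HCEG/- → run F
t=23: L0/L1/L2 = F/HCEG/- → run F
t=24: L0/L1/L2 = -/HCEGF/- → run H
t=25: L0/L1/L2 = -/CEGF/- → run C
t=26: L0/L1/L2 = -/CEGF/- → run C
t=27: L0/L1/L2 = -/EGF/- → run E
t=28: L0/L1/L2 = -/EGF/- → run E
t=29: L0/L1/L2 = -/EGF/- → run E
t=30: L0/L1/L2 = -/EGF/- → run E
t=31: L0/L1/L2 = -/GF/- → run G
t=32: L0/L1/L2 = -/GF/- → run G
t=33: L0/L1/L2 = -/GF/- → run G
t=34: L0/L1/L2 = -/F/- → run F
t=35: (idle)
t=36: (idle)
t=37: (idle)
t=38: (idle)

completion order = A, D, B, H, C, E, G, F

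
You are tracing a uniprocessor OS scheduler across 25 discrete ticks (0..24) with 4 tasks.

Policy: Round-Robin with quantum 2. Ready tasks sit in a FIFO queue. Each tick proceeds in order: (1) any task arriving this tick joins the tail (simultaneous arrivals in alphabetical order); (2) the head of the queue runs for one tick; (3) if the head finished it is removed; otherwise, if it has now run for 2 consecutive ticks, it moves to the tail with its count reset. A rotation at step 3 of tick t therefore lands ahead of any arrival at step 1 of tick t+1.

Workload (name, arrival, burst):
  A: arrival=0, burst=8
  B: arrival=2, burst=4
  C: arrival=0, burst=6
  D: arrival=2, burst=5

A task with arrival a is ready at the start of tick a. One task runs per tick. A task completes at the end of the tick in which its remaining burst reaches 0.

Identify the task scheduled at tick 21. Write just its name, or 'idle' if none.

t=0: queue=[A,C] q_used=0 → run A
t=1: queue=[A,C] q_used=1 → run A
t=2: queue=[C,A,B,D] q_used=0 → run C
t=3: queue=[C,A,B,D] q_used=1 → run C
t=4: queue=[A,B,D,C] q_used=0 → run A
t=5: queue=[A,B,D,C] q_used=1 → run A
t=6: queue=[B,D,C,A] q_used=0 → run B
t=7: queue=[B,D,C,A] q_used=1 → run B
t=8: queue=[D,C,A,B] q_used=0 → run D
t=9: queue=[D,C,A,B] q_used=1 → run D
t=10: queue=[C,A,B,D] q_used=0 → run C
t=11: queue=[C,A,B,D] q_used=1 → run C
t=12: queue=[A,B,D,C] q_used=0 → run A
t=13: queue=[A,B,D,C] q_used=1 → run A
t=14: queue=[B,D,C,A] q_used=0 → run B
t=15: queue=[B,D,C,A] q_used=1 → run B
t=16: queue=[D,C,A] q_used=0 → run D
t=17: queue=[D,C,A] q_used=1 → run D
t=18: queue=[C,A,D] q_used=0 → run C
t=19: queue=[C,A,D] q_used=1 → run C
t=20: queue=[A,D] q_used=0 → run A
t=21: queue=[A,D] q_used=1 → run A
t=22: queue=[D] q_used=0 → run D
t=23: (idle)
t=24: (idle)

running at tick 21 = A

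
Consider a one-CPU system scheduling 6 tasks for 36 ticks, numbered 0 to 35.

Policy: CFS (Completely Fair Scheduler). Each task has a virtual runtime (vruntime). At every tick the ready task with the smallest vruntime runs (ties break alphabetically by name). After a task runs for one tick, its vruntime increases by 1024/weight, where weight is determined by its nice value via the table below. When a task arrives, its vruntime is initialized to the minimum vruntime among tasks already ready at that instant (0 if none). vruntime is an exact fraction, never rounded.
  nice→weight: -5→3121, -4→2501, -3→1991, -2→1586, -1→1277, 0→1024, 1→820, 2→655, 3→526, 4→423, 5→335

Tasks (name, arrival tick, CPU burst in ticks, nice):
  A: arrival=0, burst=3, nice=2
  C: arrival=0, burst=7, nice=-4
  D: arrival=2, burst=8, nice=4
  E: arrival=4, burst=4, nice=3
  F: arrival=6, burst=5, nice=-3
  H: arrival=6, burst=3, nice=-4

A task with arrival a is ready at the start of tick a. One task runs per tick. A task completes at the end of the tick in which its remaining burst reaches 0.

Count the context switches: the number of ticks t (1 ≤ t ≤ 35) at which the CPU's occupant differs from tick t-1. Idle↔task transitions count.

context switches = 25

t=0: vr[A=0 C=0] → run A
t=1: vr[A=1024/655 C=0] → run C
t=2: vr[A=1024/655 C=1024/2501 D=1024/2501] → run C
t=3: vr[A=1024/655 C=2048/2501 D=1024/2501] → run D
t=4: vr[A=1024/655 C=2048/2501 D=2994176/1057923 E=2048/2501] → run C
t=5: vr[A=1024/655 C=3072/2501 D=2994176/1057923 E=2048/2501] → run E
t=6: vr[A=1024/655 C=3072/2501 D=2994176/1057923 E=1819136/657763 F=3072/2501 H=3072/2501] → run C
t=7: vr[A=1024/655 C=4096/2501 D=2994176/1057923 E=1819136/657763 F=3072/2501 H=3072/2501] → run F
t=8: vr[A=1024/655 C=4096/2501 D=2994176/1057923 E=1819136/657763 F=8677376/4979491 H=3072/2501] → run H
t=9: vr[A=1024/655 C=4096/2501 D=2994176/1057923 E=1819136/657763 F=8677376/4979491 H=4096/2501] → run A
t=10: vr[A=2048/655 C=4096/2501 D=2994176/1057923 E=1819136/657763 F=8677376/4979491 H=4096/2501] → run C
t=11: vr[A=2048/655 C=5120/2501 D=2994176/1057923 E=1819136/657763 F=8677376/4979491 H=4096/2501] → run H
t=12: vr[A=2048/655 C=5120/2501 D=2994176/1057923 E=1819136/657763 F=8677376/4979491 H=5120/2501] → run F
t=13: vr[A=2048/655 C=5120/2501 D=2994176/1057923 E=1819136/657763 F=11238400/4979491 H=5120/2501] → run C
t=14: vr[A=2048/655 C=6144/2501 D=2994176/1057923 E=1819136/657763 F=11238400/4979491 H=5120/2501] → run H
t=15: vr[A=2048/655 C=6144/2501 D=2994176/1057923 E=1819136/657763 F=11238400/4979491] → run F
t=16: vr[A=2048/655 C=6144/2501 D=2994176/1057923 E=1819136/657763 F=13799424/4979491] → run C
t=17: vr[A=2048/655 D=2994176/1057923 E=1819136/657763 F=13799424/4979491] → run E
t=18: vr[A=2048/655 D=2994176/1057923 E=3099648/657763 F=13799424/4979491] → run F
t=19: vr[A=2048/655 D=2994176/1057923 E=3099648/657763 F=16360448/4979491] → run D
t=20: vr[A=2048/655 D=5555200/1057923 E=3099648/657763 F=16360448/4979491] → run A
t=21: vr[D=5555200/1057923 E=3099648/657763 F=16360448/4979491] → run F
t=22: vr[D=5555200/1057923 E=3099648/657763] → run E
t=23: vr[D=5555200/1057923 E=4380160/657763] → run D
t=24: vr[D=2705408/352641 E=4380160/657763] → run E
t=25: vr[D=2705408/352641] → run D
t=26: vr[D=10677248/1057923] → run D
t=27: vr[D=13238272/1057923] → run D
t=28: vr[D=5266432/352641] → run D
t=29: vr[D=18360320/1057923] → run D
t=30: (idle)
t=31: (idle)
t=32: (idle)
t=33: (idle)
t=34: (idle)
t=35: (idle)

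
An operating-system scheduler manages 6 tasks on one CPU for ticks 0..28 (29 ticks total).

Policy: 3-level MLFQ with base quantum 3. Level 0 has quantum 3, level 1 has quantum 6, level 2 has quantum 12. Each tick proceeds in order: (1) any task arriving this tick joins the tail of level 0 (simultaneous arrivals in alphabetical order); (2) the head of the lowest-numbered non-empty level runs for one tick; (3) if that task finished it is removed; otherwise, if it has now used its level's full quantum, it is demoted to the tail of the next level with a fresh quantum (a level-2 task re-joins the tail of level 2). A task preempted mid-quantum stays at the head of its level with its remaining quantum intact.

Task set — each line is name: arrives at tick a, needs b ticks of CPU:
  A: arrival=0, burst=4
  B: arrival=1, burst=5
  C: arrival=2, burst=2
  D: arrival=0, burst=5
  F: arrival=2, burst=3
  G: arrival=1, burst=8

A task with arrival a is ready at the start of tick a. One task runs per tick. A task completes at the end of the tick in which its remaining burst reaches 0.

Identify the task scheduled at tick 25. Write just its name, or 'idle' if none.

t=0: L0/L1/L2 = AD/-/- → run A
t=1: L0/L1/L2 = ADBG/-/- → run A
t=2: L0/L1/L2 = ADBGCF/-/- → run A
t=3: L0/L1/L2 = DBGCF/A/- → run D
t=4: L0/L1/L2 = DBGCF/A/- → run D
t=5: L0/L1/L2 = DBGCF/A/- → run D
t=6: L0/L1/L2 = BGCF/AD/- → run B
t=7: L0/L1/L2 = BGCF/AD/- → run B
t=8: L0/L1/L2 = BGCF/AD/- → run B
t=9: L0/L1/L2 = GCF/ADB/- → run G
t=10: L0/L1/L2 = GCF/ADB/- → run G
t=11: L0/L1/L2 = GCF/ADB/- → run G
t=12: L0/L1/L2 = CF/ADBG/- → run C
t=13: L0/L1/L2 = CF/ADBG/- → run C
t=14: L0/L1/L2 = F/ADBG/- → run F
t=15: L0/L1/L2 = F/ADBG/- → run F
t=16: L0/L1/L2 = F/ADBG/- → run F
t=17: L0/L1/L2 = -/ADBG/- → run A
t=18: L0/L1/L2 = -/DBG/- → run D
t=19: L0/L1/L2 = -/DBG/- → run D
t=20: L0/L1/L2 = -/BG/- → run B
t=21: L0/L1/L2 = -/BG/- → run B
t=22: L0/L1/L2 = -/G/- → run G
t=23: L0/L1/L2 = -/G/- → run G
t=24: L0/L1/L2 = -/G/- → run G
t=25: L0/L1/L2 = -/G/- → run G
t=26: L0/L1/L2 = -/G/- → run G
t=27: (idle)
t=28: (idle)

running at tick 25 = G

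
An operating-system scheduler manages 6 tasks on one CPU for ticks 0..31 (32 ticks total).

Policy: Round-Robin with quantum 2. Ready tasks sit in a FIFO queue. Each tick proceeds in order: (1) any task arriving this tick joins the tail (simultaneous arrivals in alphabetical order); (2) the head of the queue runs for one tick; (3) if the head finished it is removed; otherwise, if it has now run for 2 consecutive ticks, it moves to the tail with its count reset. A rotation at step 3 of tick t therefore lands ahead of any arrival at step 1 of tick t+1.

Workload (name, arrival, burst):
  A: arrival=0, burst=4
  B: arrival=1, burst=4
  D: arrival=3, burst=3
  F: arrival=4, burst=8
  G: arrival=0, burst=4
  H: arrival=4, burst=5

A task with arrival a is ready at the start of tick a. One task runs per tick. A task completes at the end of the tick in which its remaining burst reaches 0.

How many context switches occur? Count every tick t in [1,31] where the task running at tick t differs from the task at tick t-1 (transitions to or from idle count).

context switches = 15

t=0: queue=[A,G] q_used=0 → run A
t=1: queue=[A,G,B] q_used=1 → run A
t=2: queue=[G,B,A] q_used=0 → run G
t=3: queue=[G,B,A,D] q_used=1 → run G
t=4: queue=[B,A,D,G,F,H] q_used=0 → run B
t=5: queue=[B,A,D,G,F,H] q_used=1 → run B
t=6: queue=[A,D,G,F,H,B] q_used=0 → run A
t=7: queue=[A,D,G,F,H,B] q_used=1 → run A
t=8: queue=[D,G,F,H,B] q_used=0 → run D
t=9: queue=[D,G,F,H,B] q_used=1 → run D
t=10: queue=[G,F,H,B,D] q_used=0 → run G
t=11: queue=[G,F,H,B,D] q_used=1 → run G
t=12: queue=[F,H,B,D] q_used=0 → run F
t=13: queue=[F,H,B,D] q_used=1 → run F
t=14: queue=[H,B,D,F] q_used=0 → run H
t=15: queue=[H,B,D,F] q_used=1 → run H
t=16: queue=[B,D,F,H] q_used=0 → run B
t=17: queue=[B,D,F,H] q_used=1 → run B
t=18: queue=[D,F,H] q_used=0 → run D
t=19: queue=[F,H] q_used=0 → run F
t=20: queue=[F,H] q_used=1 → run F
t=21: queue=[H,F] q_used=0 → run H
t=22: queue=[H,F] q_used=1 → run H
t=23: queue=[F,H] q_used=0 → run F
t=24: queue=[F,H] q_used=1 → run F
t=25: queue=[H,F] q_used=0 → run H
t=26: queue=[F] q_used=0 → run F
t=27: queue=[F] q_used=1 → run F
t=28: (idle)
t=29: (idle)
t=30: (idle)
t=31: (idle)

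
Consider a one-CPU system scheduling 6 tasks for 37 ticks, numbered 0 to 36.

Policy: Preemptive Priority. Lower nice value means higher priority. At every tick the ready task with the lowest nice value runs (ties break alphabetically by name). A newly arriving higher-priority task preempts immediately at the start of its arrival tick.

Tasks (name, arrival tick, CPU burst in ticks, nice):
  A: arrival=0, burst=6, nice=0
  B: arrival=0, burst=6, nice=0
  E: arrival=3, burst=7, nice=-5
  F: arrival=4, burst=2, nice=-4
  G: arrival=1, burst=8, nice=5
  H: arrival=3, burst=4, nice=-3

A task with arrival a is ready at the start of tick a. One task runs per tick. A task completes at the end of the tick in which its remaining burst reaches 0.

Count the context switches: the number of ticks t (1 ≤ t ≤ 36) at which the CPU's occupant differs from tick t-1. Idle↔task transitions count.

t=0: ready={A,B} → run A
t=1: ready={A,B,G} → run A
t=2: ready={A,B,G} → run A
t=3: ready={A,B,E,G,H} → run E
t=4: ready={A,B,E,F,G,H} → run E
t=5: ready={A,B,E,F,G,H} → run E
t=6: ready={A,B,E,F,G,H} → run E
t=7: ready={A,B,E,F,G,H} → run E
t=8: ready={A,B,E,F,G,H} → run E
t=9: ready={A,B,E,F,G,H} → run E
t=10: ready={A,B,F,G,H} → run F
t=11: ready={A,B,F,G,H} → run F
t=12: ready={A,B,G,H} → run H
t=13: ready={A,B,G,H} → run H
t=14: ready={A,B,G,H} → run H
t=15: ready={A,B,G,H} → run H
t=16: ready={A,B,G} → run A
t=17: ready={A,B,G} → run A
t=18: ready={A,B,G} → run A
t=19: ready={B,G} → run B
t=20: ready={B,G} → run B
t=21: ready={B,G} → run B
t=22: ready={B,G} → run B
t=23: ready={B,G} → run B
t=24: ready={B,G} → run B
t=25: ready={G} → run G
t=26: ready={G} → run G
t=27: ready={G} → run G
t=28: ready={G} → run G
t=29: ready={G} → run G
t=30: ready={G} → run G
t=31: ready={G} → run G
t=32: ready={G} → run G
t=33: (idle)
t=34: (idle)
t=35: (idle)
t=36: (idle)

context switches = 7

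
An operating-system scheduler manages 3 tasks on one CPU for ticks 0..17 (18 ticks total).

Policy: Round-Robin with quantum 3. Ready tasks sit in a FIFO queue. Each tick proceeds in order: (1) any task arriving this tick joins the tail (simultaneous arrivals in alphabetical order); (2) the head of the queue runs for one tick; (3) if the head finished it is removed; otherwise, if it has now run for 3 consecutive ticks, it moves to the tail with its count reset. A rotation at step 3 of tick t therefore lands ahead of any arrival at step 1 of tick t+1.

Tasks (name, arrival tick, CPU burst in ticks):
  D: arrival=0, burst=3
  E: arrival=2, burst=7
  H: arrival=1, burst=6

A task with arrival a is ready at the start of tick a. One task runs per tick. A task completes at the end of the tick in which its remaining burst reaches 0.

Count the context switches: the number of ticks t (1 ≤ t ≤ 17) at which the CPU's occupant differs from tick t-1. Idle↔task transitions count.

t=0: queue=[D] q_used=0 → run D
t=1: queue=[D,H] q_used=1 → run D
t=2: queue=[D,H,E] q_used=2 → run D
t=3: queue=[H,E] q_used=0 → run H
t=4: queue=[H,E] q_used=1 → run H
t=5: queue=[H,E] q_used=2 → run H
t=6: queue=[E,H] q_used=0 → run E
t=7: queue=[E,H] q_used=1 → run E
t=8: queue=[E,H] q_used=2 → run E
t=9: queue=[H,E] q_used=0 → run H
t=10: queue=[H,E] q_used=1 → run H
t=11: queue=[H,E] q_used=2 → run H
t=12: queue=[E] q_used=0 → run E
t=13: queue=[E] q_used=1 → run E
t=14: queue=[E] q_used=2 → run E
t=15: queue=[E] q_used=0 → run E
t=16: (idle)
t=17: (idle)

context switches = 5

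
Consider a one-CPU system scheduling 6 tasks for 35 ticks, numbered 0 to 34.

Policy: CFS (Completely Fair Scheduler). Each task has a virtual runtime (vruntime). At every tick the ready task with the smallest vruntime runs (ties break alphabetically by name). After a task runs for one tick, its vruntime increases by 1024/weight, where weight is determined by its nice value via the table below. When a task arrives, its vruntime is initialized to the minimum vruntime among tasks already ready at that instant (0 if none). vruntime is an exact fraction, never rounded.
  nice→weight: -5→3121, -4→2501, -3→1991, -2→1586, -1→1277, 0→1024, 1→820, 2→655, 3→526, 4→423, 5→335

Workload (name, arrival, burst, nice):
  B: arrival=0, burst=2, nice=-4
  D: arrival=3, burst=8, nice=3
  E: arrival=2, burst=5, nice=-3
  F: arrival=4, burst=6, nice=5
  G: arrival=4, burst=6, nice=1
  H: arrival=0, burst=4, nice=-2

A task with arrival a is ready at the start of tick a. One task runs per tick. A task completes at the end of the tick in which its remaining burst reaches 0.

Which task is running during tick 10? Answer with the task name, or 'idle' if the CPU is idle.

t=0: vr[B=0 H=0] → run B
t=1: vr[B=1024/2501 H=0] → run H
t=2: vr[B=1024/2501 E=1024/2501 H=512/793] → run B
t=3: vr[D=1024/2501 E=1024/2501 H=512/793] → run D
t=4: vr[D=1549824/657763 E=1024/2501 F=1024/2501 G=1024/2501 H=512/793] → run E
t=5: vr[D=1549824/657763 E=4599808/4979491 F=1024/2501 G=1024/2501 H=512/793] → run F
t=6: vr[D=1549824/657763 E=4599808/4979491 F=2904064/837835 G=1024/2501 H=512/793] → run G
t=7: vr[D=1549824/657763 E=4599808/4979491 F=2904064/837835 G=20736/12505 H=512/793] → run H
t=8: vr[D=1549824/657763 E=4599808/4979491 F=2904064/837835 G=20736/12505 H=1024/793] → run E
t=9: vr[D=1549824/657763 E=7160832/4979491 F=2904064/837835 G=20736/12505 H=1024/793] → run H
t=10: vr[D=1549824/657763 E=7160832/4979491 F=2904064/837835 G=20736/12505 H=1536/793] → run E
t=11: vr[D=1549824/657763 E=9721856/4979491 F=2904064/837835 G=20736/12505 H=1536/793] → run G
t=12: vr[D=1549824/657763 E=9721856/4979491 F=2904064/837835 G=36352/12505 H=1536/793] → run H
t=13: vr[D=1549824/657763 E=9721856/4979491 F=2904064/837835 G=36352/12505] → run E
t=14: vr[D=1549824/657763 E=12282880/4979491 F=2904064/837835 G=36352/12505] → run D
t=15: vr[D=2830336/657763 E=12282880/4979491 F=2904064/837835 G=36352/12505] → run E
t=16: vr[D=2830336/657763 F=2904064/837835 G=36352/12505] → run G
t=17: vr[D=2830336/657763 F=2904064/837835 G=51968/12505] → run F
t=18: vr[D=2830336/657763 F=5465088/837835 G=51968/12505] → run G
t=19: vr[D=2830336/657763 F=5465088/837835 G=67584/12505] → run D
t=20: vr[D=4110848/657763 F=5465088/837835 G=67584/12505] → run G
t=21: vr[D=4110848/657763 F=5465088/837835 G=16640/2501] → run D
t=22: vr[D=5391360/657763 F=5465088/837835 G=16640/2501] → run F
t=23: vr[D=5391360/657763 F=8026112/837835 G=16640/2501] → run G
t=24: vr[D=5391360/657763 F=8026112/837835] → run D
t=25: vr[D=6671872/657763 F=8026112/837835] → run F
t=26: vr[D=6671872/657763 F=10587136/837835] → run D
t=27: vr[D=7952384/657763 F=10587136/837835] → run D
t=28: vr[D=9232896/657763 F=10587136/837835] → run F
t=29: vr[D=9232896/657763 F=2629632/167567] → run D
t=30: vr[F=2629632/167567] → run F
t=31: (idle)
t=32: (idle)
t=33: (idle)
t=34: (idle)

running at tick 10 = E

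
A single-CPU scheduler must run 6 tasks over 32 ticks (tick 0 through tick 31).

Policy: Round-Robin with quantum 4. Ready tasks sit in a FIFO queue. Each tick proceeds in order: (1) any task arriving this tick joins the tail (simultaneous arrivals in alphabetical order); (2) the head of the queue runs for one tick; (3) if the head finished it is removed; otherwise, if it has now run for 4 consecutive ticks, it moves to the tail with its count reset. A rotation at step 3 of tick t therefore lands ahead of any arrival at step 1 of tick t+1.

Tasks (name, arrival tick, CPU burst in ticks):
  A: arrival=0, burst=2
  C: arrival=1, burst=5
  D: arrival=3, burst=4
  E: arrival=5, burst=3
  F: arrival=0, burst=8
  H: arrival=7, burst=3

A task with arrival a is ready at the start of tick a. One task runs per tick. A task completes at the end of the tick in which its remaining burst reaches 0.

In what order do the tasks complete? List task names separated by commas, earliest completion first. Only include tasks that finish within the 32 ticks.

completion order = A, D, E, F, H, C

t=0: queue=[A,F] q_used=0 → run A
t=1: queue=[A,F,C] q_used=1 → run A
t=2: queue=[F,C] q_used=0 → run F
t=3: queue=[F,C,D] q_used=1 → run F
t=4: queue=[F,C,D] q_used=2 → run F
t=5: queue=[F,C,D,E] q_used=3 → run F
t=6: queue=[C,D,E,F] q_used=0 → run C
t=7: queue=[C,D,E,F,H] q_used=1 → run C
t=8: queue=[C,D,E,F,H] q_used=2 → run C
t=9: queue=[C,D,E,F,H] q_used=3 → run C
t=10: queue=[D,E,F,H,C] q_used=0 → run D
t=11: queue=[D,E,F,H,C] q_used=1 → run D
t=12: queue=[D,E,F,H,C] q_used=2 → run D
t=13: queue=[D,E,F,H,C] q_used=3 → run D
t=14: queue=[E,F,H,C] q_used=0 → run E
t=15: queue=[E,F,H,C] q_used=1 → run E
t=16: queue=[E,F,H,C] q_used=2 → run E
t=17: queue=[F,H,C] q_used=0 → run F
t=18: queue=[F,H,C] q_used=1 → run F
t=19: queue=[F,H,C] q_used=2 → run F
t=20: queue=[F,H,C] q_used=3 → run F
t=21: queue=[H,C] q_used=0 → run H
t=22: queue=[H,C] q_used=1 → run H
t=23: queue=[H,C] q_used=2 → run H
t=24: queue=[C] q_used=0 → run C
t=25: (idle)
t=26: (idle)
t=27: (idle)
t=28: (idle)
t=29: (idle)
t=30: (idle)
t=31: (idle)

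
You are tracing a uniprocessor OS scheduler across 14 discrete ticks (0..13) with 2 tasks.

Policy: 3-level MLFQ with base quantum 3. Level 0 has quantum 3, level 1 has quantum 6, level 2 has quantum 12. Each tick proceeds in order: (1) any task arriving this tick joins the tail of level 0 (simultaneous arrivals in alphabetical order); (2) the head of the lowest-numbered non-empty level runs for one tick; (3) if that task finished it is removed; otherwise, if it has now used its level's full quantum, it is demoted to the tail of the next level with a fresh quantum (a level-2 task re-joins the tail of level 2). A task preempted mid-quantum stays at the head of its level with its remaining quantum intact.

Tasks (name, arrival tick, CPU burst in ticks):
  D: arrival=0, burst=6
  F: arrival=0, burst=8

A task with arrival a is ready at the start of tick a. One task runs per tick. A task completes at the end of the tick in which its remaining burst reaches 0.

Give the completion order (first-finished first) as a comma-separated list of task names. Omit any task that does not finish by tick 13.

t=0: L0/L1/L2 = DF/-/- → run D
t=1: L0/L1/L2 = DF/-/- → run D
t=2: L0/L1/L2 = DF/-/- → run D
t=3: L0/L1/L2 = F/D/- → run F
t=4: L0/L1/L2 = F/D/- → run F
t=5: L0/L1/L2 = F/D/- → run F
t=6: L0/L1/L2 = -/DF/- → run D
t=7: L0/L1/L2 = -/DF/- → run D
t=8: L0/L1/L2 = -/DF/- → run D
t=9: L0/L1/L2 = -/F/- → run F
t=10: L0/L1/L2 = -/F/- → run F
t=11: L0/L1/L2 = -/F/- → run F
t=12: L0/L1/L2 = -/F/- → run F
t=13: L0/L1/L2 = -/F/- → run F

completion order = D, F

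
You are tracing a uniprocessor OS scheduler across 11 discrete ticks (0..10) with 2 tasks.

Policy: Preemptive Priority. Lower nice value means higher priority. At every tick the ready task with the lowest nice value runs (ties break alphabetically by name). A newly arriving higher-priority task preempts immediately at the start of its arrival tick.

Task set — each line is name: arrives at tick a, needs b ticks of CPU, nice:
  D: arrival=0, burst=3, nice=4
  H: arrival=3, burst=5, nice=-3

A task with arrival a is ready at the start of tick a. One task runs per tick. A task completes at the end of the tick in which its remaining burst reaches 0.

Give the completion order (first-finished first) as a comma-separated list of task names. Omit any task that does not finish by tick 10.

t=0: ready={D} → run D
t=1: ready={D} → run D
t=2: ready={D} → run D
t=3: ready={H} → run H
t=4: ready={H} → run H
t=5: ready={H} → run H
t=6: ready={H} → run H
t=7: ready={H} → run H
t=8: (idle)
t=9: (idle)
t=10: (idle)

completion order = D, H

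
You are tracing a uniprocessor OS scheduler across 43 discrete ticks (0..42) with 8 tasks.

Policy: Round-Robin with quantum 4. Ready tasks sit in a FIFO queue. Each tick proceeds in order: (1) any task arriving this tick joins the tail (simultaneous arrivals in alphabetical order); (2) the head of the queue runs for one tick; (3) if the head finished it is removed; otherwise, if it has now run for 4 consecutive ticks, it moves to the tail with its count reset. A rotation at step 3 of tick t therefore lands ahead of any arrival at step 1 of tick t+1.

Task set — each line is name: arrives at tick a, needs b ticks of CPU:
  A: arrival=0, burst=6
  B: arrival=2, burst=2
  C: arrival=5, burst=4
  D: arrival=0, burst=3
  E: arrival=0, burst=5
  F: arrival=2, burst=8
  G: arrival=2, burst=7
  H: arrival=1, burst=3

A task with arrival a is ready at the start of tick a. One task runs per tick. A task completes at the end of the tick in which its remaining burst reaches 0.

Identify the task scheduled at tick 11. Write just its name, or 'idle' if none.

running at tick 11 = H

t=0: queue=[A,D,E] q_used=0 → run A
t=1: queue=[A,D,E,H] q_used=1 → run A
t=2: queue=[A,D,E,H,B,F,G] q_used=2 → run A
t=3: queue=[A,D,E,H,B,F,G] q_used=3 → run A
t=4: queue=[D,E,H,B,F,G,A] q_used=0 → run D
t=5: queue=[D,E,H,B,F,G,A,C] q_used=1 → run D
t=6: queue=[D,E,H,B,F,G,A,C] q_used=2 → run D
t=7: queue=[E,H,B,F,G,A,C] q_used=0 → run E
t=8: queue=[E,H,B,F,G,A,C] q_used=1 → run E
t=9: queue=[E,H,B,F,G,A,C] q_used=2 → run E
t=10: queue=[E,H,B,F,G,A,C] q_used=3 → run E
t=11: queue=[H,B,F,G,A,C,E] q_used=0 → run H
t=12: queue=[H,B,F,G,A,C,E] q_used=1 → run H
t=13: queue=[H,B,F,G,A,C,E] q_used=2 → run H
t=14: queue=[B,F,G,A,C,E] q_used=0 → run B
t=15: queue=[B,F,G,A,C,E] q_used=1 → run B
t=16: queue=[F,G,A,C,E] q_used=0 → run F
t=17: queue=[F,G,A,C,E] q_used=1 → run F
t=18: queue=[F,G,A,C,E] q_used=2 → run F
t=19: queue=[F,G,A,C,E] q_used=3 → run F
t=20: queue=[G,A,C,E,F] q_used=0 → run G
t=21: queue=[G,A,C,E,F] q_used=1 → run G
t=22: queue=[G,A,C,E,F] q_used=2 → run G
t=23: queue=[G,A,C,E,F] q_used=3 → run G
t=24: queue=[A,C,E,F,G] q_used=0 → run A
t=25: queue=[A,C,E,F,G] q_used=1 → run A
t=26: queue=[C,E,F,G] q_used=0 → run C
t=27: queue=[C,E,F,G] q_used=1 → run C
t=28: queue=[C,E,F,G] q_used=2 → run C
t=29: queue=[C,E,F,G] q_used=3 → run C
t=30: queue=[E,F,G] q_used=0 → run E
t=31: queue=[F,G] q_used=0 → run F
t=32: queue=[F,G] q_used=1 → run F
t=33: queue=[F,G] q_used=2 → run F
t=34: queue=[F,G] q_used=3 → run F
t=35: queue=[G] q_used=0 → run G
t=36: queue=[G] q_used=1 → run G
t=37: queue=[G] q_used=2 → run G
t=38: (idle)
t=39: (idle)
t=40: (idle)
t=41: (idle)
t=42: (idle)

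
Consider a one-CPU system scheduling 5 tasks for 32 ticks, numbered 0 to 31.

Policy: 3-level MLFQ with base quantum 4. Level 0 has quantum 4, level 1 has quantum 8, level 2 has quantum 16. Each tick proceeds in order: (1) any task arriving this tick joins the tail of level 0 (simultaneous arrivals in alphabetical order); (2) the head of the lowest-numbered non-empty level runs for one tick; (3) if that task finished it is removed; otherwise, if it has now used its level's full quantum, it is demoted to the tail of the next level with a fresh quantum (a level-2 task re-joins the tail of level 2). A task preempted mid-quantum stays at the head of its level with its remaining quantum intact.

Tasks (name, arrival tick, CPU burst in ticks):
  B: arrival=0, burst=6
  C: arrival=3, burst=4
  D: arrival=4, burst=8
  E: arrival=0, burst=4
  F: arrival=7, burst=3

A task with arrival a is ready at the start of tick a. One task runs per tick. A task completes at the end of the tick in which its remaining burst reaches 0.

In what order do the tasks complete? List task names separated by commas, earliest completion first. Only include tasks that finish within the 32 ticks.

t=0: L0/L1/L2 = BE/-/- → run B
t=1: L0/L1/L2 = BE/-/- → run B
t=2: L0/L1/L2 = BE/-/- → run B
t=3: L0/L1/L2 = BEC/-/- → run B
t=4: L0/L1/L2 = ECD/B/- → run E
t=5: L0/L1/L2 = ECD/B/- → run E
t=6: L0/L1/L2 = ECD/B/- → run E
t=7: L0/L1/L2 = ECDF/B/- → run E
t=8: L0/L1/L2 = CDF/B/- → run C
t=9: L0/L1/L2 = CDF/B/- → run C
t=10: L0/L1/L2 = CDF/B/- → run C
t=11: L0/L1/L2 = CDF/B/- → run C
t=12: L0/L1/L2 = DF/B/- → run D
t=13: L0/L1/L2 = DF/B/- → run D
t=14: L0/L1/L2 = DF/B/- → run D
t=15: L0/L1/L2 = DF/B/- → run D
t=16: L0/L1/L2 = F/BD/- → run F
t=17: L0/L1/L2 = F/BD/- → run F
t=18: L0/L1/L2 = F/BD/- → run F
t=19: L0/L1/L2 = -/BD/- → run B
t=20: L0/L1/L2 = -/BD/- → run B
t=21: L0/L1/L2 = -/D/- → run D
t=22: L0/L1/L2 = -/D/- → run D
t=23: L0/L1/L2 = -/D/- → run D
t=24: L0/L1/L2 = -/D/- → run D
t=25: (idle)
t=26: (idle)
t=27: (idle)
t=28: (idle)
t=29: (idle)
t=30: (idle)
t=31: (idle)

completion order = E, C, F, B, D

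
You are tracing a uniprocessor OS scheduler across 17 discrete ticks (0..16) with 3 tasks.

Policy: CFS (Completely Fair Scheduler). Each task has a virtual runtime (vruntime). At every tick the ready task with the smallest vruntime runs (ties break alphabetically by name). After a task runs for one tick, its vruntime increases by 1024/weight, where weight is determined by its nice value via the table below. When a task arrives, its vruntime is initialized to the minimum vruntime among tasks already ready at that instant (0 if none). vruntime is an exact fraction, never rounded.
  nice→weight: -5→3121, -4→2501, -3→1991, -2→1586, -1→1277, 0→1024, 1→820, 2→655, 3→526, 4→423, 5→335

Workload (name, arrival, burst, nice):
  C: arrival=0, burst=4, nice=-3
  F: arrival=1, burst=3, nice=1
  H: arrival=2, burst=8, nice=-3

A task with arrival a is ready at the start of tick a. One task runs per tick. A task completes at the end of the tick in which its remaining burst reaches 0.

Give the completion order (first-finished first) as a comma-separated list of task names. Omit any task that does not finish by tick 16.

t=0: vr[C=0] → run C
t=1: vr[C=1024/1991 F=1024/1991] → run C
t=2: vr[C=2048/1991 F=1024/1991 H=1024/1991] → run F
t=3: vr[C=2048/1991 F=719616/408155 H=1024/1991] → run H
t=4: vr[C=2048/1991 F=719616/408155 H=2048/1991] → run C
t=5: vr[C=3072/1991 F=719616/408155 H=2048/1991] → run H
t=6: vr[C=3072/1991 F=719616/408155 H=3072/1991] → run C
t=7: vr[F=719616/408155 H=3072/1991] → run H
t=8: vr[F=719616/408155 H=4096/1991] → run F
t=9: vr[F=1229312/408155 H=4096/1991] → run H
t=10: vr[F=1229312/408155 H=5120/1991] → run H
t=11: vr[F=1229312/408155 H=6144/1991] → run F
t=12: vr[H=6144/1991] → run H
t=13: vr[H=7168/1991] → run H
t=14: vr[H=8192/1991] → run H
t=15: (idle)
t=16: (idle)

completion order = C, F, H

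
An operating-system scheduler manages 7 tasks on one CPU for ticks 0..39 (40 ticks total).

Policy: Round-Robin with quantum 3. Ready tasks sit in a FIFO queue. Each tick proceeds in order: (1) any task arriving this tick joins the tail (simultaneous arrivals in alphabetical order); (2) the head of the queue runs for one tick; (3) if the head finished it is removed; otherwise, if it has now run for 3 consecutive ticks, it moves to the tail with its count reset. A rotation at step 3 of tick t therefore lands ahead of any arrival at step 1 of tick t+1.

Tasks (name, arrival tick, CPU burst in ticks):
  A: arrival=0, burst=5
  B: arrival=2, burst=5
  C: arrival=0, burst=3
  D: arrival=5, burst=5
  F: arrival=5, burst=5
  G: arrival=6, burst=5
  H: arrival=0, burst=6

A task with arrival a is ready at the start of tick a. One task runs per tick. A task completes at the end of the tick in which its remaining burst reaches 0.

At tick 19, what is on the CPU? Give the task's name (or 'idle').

running at tick 19 = F

t=0: queue=[A,C,H] q_used=0 → run A
t=1: queue=[A,C,H] q_used=1 → run A
t=2: queue=[A,C,H,B] q_used=2 → run A
t=3: queue=[C,H,B,A] q_used=0 → run C
t=4: queue=[C,H,B,A] q_used=1 → run C
t=5: queue=[C,H,B,A,D,F] q_used=2 → run C
t=6: queue=[H,B,A,D,F,G] q_used=0 → run H
t=7: queue=[H,B,A,D,F,G] q_used=1 → run H
t=8: queue=[H,B,A,D,F,G] q_used=2 → run H
t=9: queue=[B,A,D,F,G,H] q_used=0 → run B
t=10: queue=[B,A,D,F,G,H] q_used=1 → run B
t=11: queue=[B,A,D,F,G,H] q_used=2 → run B
t=12: queue=[A,D,F,G,H,B] q_used=0 → run A
t=13: queue=[A,D,F,G,H,B] q_used=1 → run A
t=14: queue=[D,F,G,H,B] q_used=0 → run D
t=15: queue=[D,F,G,H,B] q_used=1 → run D
t=16: queue=[D,F,G,H,B] q_used=2 → run D
t=17: queue=[F,G,H,B,D] q_used=0 → run F
t=18: queue=[F,G,H,B,D] q_used=1 → run F
t=19: queue=[F,G,H,B,D] q_used=2 → run F
t=20: queue=[G,H,B,D,F] q_used=0 → run G
t=21: queue=[G,H,B,D,F] q_used=1 → run G
t=22: queue=[G,H,B,D,F] q_used=2 → run G
t=23: queue=[H,B,D,F,G] q_used=0 → run H
t=24: queue=[H,B,D,F,G] q_used=1 → run H
t=25: queue=[H,B,D,F,G] q_used=2 → run H
t=26: queue=[B,D,F,G] q_used=0 → run B
t=27: queue=[B,D,F,G] q_used=1 → run B
t=28: queue=[D,F,G] q_used=0 → run D
t=29: queue=[D,F,G] q_used=1 → run D
t=30: queue=[F,G] q_used=0 → run F
t=31: queue=[F,G] q_used=1 → run F
t=32: queue=[G] q_used=0 → run G
t=33: queue=[G] q_used=1 → run G
t=34: (idle)
t=35: (idle)
t=36: (idle)
t=37: (idle)
t=38: (idle)
t=39: (idle)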